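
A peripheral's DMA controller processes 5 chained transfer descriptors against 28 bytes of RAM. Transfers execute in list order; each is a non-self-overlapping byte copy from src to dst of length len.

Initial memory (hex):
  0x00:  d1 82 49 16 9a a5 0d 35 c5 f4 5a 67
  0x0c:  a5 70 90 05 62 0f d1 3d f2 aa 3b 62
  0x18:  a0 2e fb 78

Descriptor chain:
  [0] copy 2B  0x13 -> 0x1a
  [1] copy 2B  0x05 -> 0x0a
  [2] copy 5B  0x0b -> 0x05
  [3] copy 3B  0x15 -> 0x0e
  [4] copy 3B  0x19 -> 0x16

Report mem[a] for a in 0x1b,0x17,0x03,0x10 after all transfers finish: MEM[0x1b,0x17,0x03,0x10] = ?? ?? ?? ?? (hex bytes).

MEM[0x1b,0x17,0x03,0x10] = f2 3d 16 62

  after D0: wrote 2B at 0x1a = 3df2
  after D1: wrote 2B at 0x0a = a50d
  after D2: wrote 5B at 0x05 = 0da5709005
  after D3: wrote 3B at 0x0e = aa3b62
  after D4: wrote 3B at 0x16 = 2e3df2
query mem[0x1b]=0xf2, mem[0x17]=0x3d, mem[0x03]=0x16, mem[0x10]=0x62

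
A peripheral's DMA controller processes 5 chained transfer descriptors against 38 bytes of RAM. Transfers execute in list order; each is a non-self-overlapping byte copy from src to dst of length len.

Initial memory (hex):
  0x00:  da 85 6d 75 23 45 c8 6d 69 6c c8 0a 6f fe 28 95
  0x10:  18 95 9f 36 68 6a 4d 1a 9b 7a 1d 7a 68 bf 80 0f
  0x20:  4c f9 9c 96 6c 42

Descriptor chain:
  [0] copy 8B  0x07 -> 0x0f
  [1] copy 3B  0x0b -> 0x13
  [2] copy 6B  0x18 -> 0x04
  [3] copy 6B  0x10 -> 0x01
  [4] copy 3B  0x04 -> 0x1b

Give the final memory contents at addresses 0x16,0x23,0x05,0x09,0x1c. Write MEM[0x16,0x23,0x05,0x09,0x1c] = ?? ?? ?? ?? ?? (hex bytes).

[0] 0x07->0x0f len=8 : 6d 69 6c c8 0a 6f fe 28
[1] 0x0b->0x13 len=3 : 0a 6f fe
[2] 0x18->0x04 len=6 : 9b 7a 1d 7a 68 bf
[3] 0x10->0x01 len=6 : 69 6c c8 0a 6f fe
[4] 0x04->0x1b len=3 : 0a 6f fe
query mem[0x16]=0x28, mem[0x23]=0x96, mem[0x05]=0x6f, mem[0x09]=0xbf, mem[0x1c]=0x6f

MEM[0x16,0x23,0x05,0x09,0x1c] = 28 96 6f bf 6f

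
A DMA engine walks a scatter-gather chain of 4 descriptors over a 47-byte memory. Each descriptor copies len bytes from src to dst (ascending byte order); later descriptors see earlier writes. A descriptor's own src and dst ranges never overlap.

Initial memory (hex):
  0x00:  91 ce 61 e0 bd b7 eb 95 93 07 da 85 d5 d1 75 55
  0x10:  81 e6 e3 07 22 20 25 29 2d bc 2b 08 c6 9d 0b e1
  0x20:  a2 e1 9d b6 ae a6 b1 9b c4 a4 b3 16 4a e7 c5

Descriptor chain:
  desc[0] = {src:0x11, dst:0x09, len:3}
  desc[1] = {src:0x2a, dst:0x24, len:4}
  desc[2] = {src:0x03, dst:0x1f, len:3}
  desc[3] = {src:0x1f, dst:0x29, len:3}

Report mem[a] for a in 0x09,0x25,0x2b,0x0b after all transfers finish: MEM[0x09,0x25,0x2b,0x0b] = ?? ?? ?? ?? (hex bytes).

[0] 0x11->0x09 len=3 : e6 e3 07
[1] 0x2a->0x24 len=4 : b3 16 4a e7
[2] 0x03->0x1f len=3 : e0 bd b7
[3] 0x1f->0x29 len=3 : e0 bd b7
query mem[0x09]=0xe6, mem[0x25]=0x16, mem[0x2b]=0xb7, mem[0x0b]=0x07

MEM[0x09,0x25,0x2b,0x0b] = e6 16 b7 07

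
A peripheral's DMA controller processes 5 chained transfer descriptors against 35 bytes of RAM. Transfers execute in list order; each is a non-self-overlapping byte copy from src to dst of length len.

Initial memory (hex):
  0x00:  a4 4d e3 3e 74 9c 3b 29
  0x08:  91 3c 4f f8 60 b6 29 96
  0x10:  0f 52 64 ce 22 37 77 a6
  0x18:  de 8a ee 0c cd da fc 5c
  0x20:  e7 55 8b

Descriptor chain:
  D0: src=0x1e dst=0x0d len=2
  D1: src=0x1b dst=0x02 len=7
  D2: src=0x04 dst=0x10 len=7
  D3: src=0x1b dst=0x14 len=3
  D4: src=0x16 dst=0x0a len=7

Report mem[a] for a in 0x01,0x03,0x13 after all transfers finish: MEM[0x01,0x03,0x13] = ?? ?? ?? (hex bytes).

MEM[0x01,0x03,0x13] = 4d cd e7

D0: mem[0x0d..0x0e] <- [fc 5c]
D1: mem[0x02..0x08] <- [0c cd da fc 5c e7 55]
D2: mem[0x10..0x16] <- [da fc 5c e7 55 3c 4f]
D3: mem[0x14..0x16] <- [0c cd da]
D4: mem[0x0a..0x10] <- [da a6 de 8a ee 0c cd]
query mem[0x01]=0x4d, mem[0x03]=0xcd, mem[0x13]=0xe7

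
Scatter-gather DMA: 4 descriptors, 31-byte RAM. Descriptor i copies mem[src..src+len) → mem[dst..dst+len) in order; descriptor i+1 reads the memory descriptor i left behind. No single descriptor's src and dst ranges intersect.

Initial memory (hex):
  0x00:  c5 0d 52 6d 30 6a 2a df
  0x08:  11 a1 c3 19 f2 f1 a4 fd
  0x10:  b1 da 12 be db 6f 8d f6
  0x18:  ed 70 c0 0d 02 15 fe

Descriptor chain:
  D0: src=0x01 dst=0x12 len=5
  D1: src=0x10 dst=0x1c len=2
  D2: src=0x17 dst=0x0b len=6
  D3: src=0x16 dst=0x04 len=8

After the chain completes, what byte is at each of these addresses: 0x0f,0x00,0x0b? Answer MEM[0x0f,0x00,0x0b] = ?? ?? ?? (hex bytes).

  after D0: wrote 5B at 0x12 = 0d526d306a
  after D1: wrote 2B at 0x1c = b1da
  after D2: wrote 6B at 0x0b = f6ed70c00db1
  after D3: wrote 8B at 0x04 = 6af6ed70c00db1da
query mem[0x0f]=0x0d, mem[0x00]=0xc5, mem[0x0b]=0xda

MEM[0x0f,0x00,0x0b] = 0d c5 da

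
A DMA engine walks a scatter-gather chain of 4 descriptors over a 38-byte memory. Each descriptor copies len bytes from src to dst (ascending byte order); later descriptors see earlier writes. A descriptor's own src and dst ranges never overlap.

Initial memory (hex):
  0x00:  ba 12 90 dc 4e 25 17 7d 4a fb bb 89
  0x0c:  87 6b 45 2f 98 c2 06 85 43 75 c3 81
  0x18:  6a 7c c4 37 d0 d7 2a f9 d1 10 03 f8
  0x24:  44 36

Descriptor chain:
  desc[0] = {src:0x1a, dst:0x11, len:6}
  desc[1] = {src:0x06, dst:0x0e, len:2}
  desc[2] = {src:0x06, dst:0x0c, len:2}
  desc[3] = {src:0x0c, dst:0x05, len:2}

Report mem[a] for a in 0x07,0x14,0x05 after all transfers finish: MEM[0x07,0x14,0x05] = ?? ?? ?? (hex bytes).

MEM[0x07,0x14,0x05] = 7d d7 17

D0: mem[0x11..0x16] <- [c4 37 d0 d7 2a f9]
D1: mem[0x0e..0x0f] <- [17 7d]
D2: mem[0x0c..0x0d] <- [17 7d]
D3: mem[0x05..0x06] <- [17 7d]
query mem[0x07]=0x7d, mem[0x14]=0xd7, mem[0x05]=0x17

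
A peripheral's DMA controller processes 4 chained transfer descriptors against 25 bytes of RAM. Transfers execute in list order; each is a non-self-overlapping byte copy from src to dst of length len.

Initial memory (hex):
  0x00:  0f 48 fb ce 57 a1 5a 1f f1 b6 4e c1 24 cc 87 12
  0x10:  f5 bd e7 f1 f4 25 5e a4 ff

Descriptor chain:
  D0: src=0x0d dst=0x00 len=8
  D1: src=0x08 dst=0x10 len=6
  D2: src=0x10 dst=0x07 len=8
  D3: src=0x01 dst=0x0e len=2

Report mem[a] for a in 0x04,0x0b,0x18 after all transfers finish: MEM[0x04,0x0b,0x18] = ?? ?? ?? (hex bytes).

  after D0: wrote 8B at 0x00 = cc8712f5bde7f1f4
  after D1: wrote 6B at 0x10 = f1b64ec124cc
  after D2: wrote 8B at 0x07 = f1b64ec124cc5ea4
  after D3: wrote 2B at 0x0e = 8712
query mem[0x04]=0xbd, mem[0x0b]=0x24, mem[0x18]=0xff

MEM[0x04,0x0b,0x18] = bd 24 ff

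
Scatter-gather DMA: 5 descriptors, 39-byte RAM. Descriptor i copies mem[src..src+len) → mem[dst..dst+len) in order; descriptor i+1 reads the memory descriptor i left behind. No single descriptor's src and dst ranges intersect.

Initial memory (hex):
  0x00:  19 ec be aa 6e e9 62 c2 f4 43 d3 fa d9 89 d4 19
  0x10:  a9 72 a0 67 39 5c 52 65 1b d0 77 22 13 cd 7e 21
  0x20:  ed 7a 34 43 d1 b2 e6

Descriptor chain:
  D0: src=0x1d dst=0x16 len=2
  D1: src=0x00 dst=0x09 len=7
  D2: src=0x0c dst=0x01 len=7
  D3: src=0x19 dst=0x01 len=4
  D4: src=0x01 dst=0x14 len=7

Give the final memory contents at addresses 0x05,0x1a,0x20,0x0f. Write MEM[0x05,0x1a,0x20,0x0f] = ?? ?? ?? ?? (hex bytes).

MEM[0x05,0x1a,0x20,0x0f] = a9 a0 ed 62

[0] 0x1d->0x16 len=2 : cd 7e
[1] 0x00->0x09 len=7 : 19 ec be aa 6e e9 62
[2] 0x0c->0x01 len=7 : aa 6e e9 62 a9 72 a0
[3] 0x19->0x01 len=4 : d0 77 22 13
[4] 0x01->0x14 len=7 : d0 77 22 13 a9 72 a0
query mem[0x05]=0xa9, mem[0x1a]=0xa0, mem[0x20]=0xed, mem[0x0f]=0x62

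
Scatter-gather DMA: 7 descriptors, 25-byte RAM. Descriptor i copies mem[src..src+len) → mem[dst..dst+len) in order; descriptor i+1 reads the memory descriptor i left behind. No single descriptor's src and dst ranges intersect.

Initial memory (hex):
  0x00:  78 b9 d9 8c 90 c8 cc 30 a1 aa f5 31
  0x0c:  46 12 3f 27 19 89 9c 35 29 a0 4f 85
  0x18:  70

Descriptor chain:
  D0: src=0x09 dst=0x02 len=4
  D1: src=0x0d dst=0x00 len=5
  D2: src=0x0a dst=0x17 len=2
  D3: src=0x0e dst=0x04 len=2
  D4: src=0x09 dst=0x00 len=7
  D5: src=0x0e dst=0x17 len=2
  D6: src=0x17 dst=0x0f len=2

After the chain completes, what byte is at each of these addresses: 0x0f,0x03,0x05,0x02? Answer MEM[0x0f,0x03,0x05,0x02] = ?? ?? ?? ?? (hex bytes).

#0 dst[0x02+4] := {0xaa,0xf5,0x31,0x46}
#1 dst[0x00+5] := {0x12,0x3f,0x27,0x19,0x89}
#2 dst[0x17+2] := {0xf5,0x31}
#3 dst[0x04+2] := {0x3f,0x27}
#4 dst[0x00+7] := {0xaa,0xf5,0x31,0x46,0x12,0x3f,0x27}
#5 dst[0x17+2] := {0x3f,0x27}
#6 dst[0x0f+2] := {0x3f,0x27}
query mem[0x0f]=0x3f, mem[0x03]=0x46, mem[0x05]=0x3f, mem[0x02]=0x31

MEM[0x0f,0x03,0x05,0x02] = 3f 46 3f 31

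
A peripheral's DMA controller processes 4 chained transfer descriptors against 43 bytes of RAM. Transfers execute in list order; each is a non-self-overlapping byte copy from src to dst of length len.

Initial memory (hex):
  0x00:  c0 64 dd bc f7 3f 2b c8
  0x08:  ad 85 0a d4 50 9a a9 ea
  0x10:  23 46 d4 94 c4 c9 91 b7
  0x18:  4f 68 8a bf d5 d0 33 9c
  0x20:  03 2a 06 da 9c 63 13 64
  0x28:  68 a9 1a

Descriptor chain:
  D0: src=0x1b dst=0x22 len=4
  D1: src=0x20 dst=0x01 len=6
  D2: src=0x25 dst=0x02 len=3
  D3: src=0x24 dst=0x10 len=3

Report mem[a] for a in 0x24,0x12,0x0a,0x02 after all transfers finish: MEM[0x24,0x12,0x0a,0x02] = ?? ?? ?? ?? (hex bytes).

  after D0: wrote 4B at 0x22 = bfd5d033
  after D1: wrote 6B at 0x01 = 032abfd5d033
  after D2: wrote 3B at 0x02 = 331364
  after D3: wrote 3B at 0x10 = d03313
query mem[0x24]=0xd0, mem[0x12]=0x13, mem[0x0a]=0x0a, mem[0x02]=0x33

MEM[0x24,0x12,0x0a,0x02] = d0 13 0a 33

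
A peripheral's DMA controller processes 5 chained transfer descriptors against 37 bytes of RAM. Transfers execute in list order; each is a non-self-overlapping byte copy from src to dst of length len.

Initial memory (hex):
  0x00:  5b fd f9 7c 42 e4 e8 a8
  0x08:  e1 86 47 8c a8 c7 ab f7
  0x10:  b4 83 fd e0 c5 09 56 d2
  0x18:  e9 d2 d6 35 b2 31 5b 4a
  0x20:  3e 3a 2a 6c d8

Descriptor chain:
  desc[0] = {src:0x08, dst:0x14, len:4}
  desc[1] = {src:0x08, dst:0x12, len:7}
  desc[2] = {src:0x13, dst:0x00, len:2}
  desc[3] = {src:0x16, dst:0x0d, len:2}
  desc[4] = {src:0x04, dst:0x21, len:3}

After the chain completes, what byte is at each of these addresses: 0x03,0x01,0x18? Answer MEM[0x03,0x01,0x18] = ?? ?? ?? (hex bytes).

[0] 0x08->0x14 len=4 : e1 86 47 8c
[1] 0x08->0x12 len=7 : e1 86 47 8c a8 c7 ab
[2] 0x13->0x00 len=2 : 86 47
[3] 0x16->0x0d len=2 : a8 c7
[4] 0x04->0x21 len=3 : 42 e4 e8
query mem[0x03]=0x7c, mem[0x01]=0x47, mem[0x18]=0xab

MEM[0x03,0x01,0x18] = 7c 47 ab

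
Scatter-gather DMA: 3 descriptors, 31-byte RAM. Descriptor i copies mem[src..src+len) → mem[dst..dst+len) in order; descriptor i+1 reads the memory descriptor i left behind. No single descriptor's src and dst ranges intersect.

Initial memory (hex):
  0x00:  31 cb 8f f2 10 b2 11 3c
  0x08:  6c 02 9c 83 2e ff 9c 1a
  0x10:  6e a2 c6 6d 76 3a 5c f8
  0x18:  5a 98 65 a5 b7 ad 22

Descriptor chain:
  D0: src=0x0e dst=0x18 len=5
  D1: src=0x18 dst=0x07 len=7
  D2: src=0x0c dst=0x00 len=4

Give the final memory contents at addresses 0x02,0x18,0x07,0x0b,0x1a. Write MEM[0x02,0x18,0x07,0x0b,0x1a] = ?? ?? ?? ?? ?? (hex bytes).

D0: mem[0x18..0x1c] <- [9c 1a 6e a2 c6]
D1: mem[0x07..0x0d] <- [9c 1a 6e a2 c6 ad 22]
D2: mem[0x00..0x03] <- [ad 22 9c 1a]
query mem[0x02]=0x9c, mem[0x18]=0x9c, mem[0x07]=0x9c, mem[0x0b]=0xc6, mem[0x1a]=0x6e

MEM[0x02,0x18,0x07,0x0b,0x1a] = 9c 9c 9c c6 6e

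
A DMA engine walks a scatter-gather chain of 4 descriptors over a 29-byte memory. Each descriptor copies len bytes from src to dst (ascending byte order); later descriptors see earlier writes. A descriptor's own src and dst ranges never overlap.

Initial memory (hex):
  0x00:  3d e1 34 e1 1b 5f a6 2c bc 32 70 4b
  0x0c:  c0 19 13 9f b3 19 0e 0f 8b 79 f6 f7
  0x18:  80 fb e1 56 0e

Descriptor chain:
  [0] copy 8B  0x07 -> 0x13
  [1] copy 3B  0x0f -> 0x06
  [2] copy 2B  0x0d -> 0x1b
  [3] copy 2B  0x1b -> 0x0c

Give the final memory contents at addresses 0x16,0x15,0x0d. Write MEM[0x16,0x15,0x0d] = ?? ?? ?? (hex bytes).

MEM[0x16,0x15,0x0d] = 70 32 13

  after D0: wrote 8B at 0x13 = 2cbc32704bc01913
  after D1: wrote 3B at 0x06 = 9fb319
  after D2: wrote 2B at 0x1b = 1913
  after D3: wrote 2B at 0x0c = 1913
query mem[0x16]=0x70, mem[0x15]=0x32, mem[0x0d]=0x13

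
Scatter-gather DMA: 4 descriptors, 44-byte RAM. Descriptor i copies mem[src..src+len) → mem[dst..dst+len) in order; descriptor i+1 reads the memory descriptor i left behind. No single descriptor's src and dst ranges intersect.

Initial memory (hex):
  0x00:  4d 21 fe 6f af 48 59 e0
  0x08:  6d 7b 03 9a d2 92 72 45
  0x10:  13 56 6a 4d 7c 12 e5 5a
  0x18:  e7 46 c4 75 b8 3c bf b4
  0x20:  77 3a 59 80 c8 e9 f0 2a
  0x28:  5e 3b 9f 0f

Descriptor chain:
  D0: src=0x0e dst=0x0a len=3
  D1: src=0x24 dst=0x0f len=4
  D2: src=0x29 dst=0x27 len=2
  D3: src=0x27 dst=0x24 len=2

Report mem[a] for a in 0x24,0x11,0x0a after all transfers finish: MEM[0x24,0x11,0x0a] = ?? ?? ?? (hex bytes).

[0] 0x0e->0x0a len=3 : 72 45 13
[1] 0x24->0x0f len=4 : c8 e9 f0 2a
[2] 0x29->0x27 len=2 : 3b 9f
[3] 0x27->0x24 len=2 : 3b 9f
query mem[0x24]=0x3b, mem[0x11]=0xf0, mem[0x0a]=0x72

MEM[0x24,0x11,0x0a] = 3b f0 72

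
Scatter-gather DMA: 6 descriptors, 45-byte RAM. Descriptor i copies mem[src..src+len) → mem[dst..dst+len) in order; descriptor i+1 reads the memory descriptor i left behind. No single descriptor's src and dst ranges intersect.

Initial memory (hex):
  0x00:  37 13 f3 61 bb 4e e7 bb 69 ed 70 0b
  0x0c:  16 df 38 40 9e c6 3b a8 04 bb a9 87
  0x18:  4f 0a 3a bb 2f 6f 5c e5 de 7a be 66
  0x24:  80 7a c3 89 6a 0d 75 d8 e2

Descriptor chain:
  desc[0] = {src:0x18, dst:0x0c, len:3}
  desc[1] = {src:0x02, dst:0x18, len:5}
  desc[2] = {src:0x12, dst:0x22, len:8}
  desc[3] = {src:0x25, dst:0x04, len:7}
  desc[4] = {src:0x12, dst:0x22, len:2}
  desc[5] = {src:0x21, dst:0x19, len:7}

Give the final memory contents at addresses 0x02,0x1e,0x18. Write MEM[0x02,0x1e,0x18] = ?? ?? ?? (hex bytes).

MEM[0x02,0x1e,0x18] = f3 a9 f3

[0] 0x18->0x0c len=3 : 4f 0a 3a
[1] 0x02->0x18 len=5 : f3 61 bb 4e e7
[2] 0x12->0x22 len=8 : 3b a8 04 bb a9 87 f3 61
[3] 0x25->0x04 len=7 : bb a9 87 f3 61 75 d8
[4] 0x12->0x22 len=2 : 3b a8
[5] 0x21->0x19 len=7 : 7a 3b a8 04 bb a9 87
query mem[0x02]=0xf3, mem[0x1e]=0xa9, mem[0x18]=0xf3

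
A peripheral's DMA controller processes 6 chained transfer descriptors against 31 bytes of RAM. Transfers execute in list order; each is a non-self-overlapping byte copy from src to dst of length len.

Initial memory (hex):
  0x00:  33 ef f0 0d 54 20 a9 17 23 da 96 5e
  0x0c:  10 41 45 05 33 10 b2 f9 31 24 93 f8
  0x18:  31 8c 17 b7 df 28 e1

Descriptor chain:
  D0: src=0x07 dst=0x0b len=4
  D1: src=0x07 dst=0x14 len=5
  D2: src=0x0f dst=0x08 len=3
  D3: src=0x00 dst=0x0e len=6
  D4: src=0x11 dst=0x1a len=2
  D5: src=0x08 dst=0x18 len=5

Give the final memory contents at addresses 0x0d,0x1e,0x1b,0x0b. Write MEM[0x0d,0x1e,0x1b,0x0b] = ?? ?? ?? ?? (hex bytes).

MEM[0x0d,0x1e,0x1b,0x0b] = da e1 17 17

[0] 0x07->0x0b len=4 : 17 23 da 96
[1] 0x07->0x14 len=5 : 17 23 da 96 17
[2] 0x0f->0x08 len=3 : 05 33 10
[3] 0x00->0x0e len=6 : 33 ef f0 0d 54 20
[4] 0x11->0x1a len=2 : 0d 54
[5] 0x08->0x18 len=5 : 05 33 10 17 23
query mem[0x0d]=0xda, mem[0x1e]=0xe1, mem[0x1b]=0x17, mem[0x0b]=0x17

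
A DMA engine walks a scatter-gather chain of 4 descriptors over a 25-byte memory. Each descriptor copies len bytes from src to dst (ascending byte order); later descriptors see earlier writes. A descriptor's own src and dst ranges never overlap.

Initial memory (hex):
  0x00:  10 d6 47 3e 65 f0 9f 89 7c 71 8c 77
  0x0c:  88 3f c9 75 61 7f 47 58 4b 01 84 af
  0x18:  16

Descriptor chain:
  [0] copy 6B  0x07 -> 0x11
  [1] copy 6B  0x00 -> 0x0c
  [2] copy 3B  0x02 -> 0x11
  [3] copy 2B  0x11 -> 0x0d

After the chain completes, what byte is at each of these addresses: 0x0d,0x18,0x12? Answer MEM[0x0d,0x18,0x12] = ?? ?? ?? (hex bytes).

MEM[0x0d,0x18,0x12] = 47 16 3e

D0: mem[0x11..0x16] <- [89 7c 71 8c 77 88]
D1: mem[0x0c..0x11] <- [10 d6 47 3e 65 f0]
D2: mem[0x11..0x13] <- [47 3e 65]
D3: mem[0x0d..0x0e] <- [47 3e]
query mem[0x0d]=0x47, mem[0x18]=0x16, mem[0x12]=0x3e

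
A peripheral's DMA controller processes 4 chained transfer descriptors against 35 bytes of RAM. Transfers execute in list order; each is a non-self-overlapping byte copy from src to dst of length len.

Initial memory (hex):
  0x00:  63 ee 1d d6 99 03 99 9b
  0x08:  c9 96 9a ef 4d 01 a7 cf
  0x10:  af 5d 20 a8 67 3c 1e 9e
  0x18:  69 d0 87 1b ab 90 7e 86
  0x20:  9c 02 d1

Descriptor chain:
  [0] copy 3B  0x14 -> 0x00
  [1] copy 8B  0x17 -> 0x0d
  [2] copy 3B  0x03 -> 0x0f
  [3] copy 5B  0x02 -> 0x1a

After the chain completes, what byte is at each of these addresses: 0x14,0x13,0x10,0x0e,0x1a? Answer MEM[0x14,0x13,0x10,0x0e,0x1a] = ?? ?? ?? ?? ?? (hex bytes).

MEM[0x14,0x13,0x10,0x0e,0x1a] = 7e 90 99 69 1e

  after D0: wrote 3B at 0x00 = 673c1e
  after D1: wrote 8B at 0x0d = 9e69d0871bab907e
  after D2: wrote 3B at 0x0f = d69903
  after D3: wrote 5B at 0x1a = 1ed6990399
query mem[0x14]=0x7e, mem[0x13]=0x90, mem[0x10]=0x99, mem[0x0e]=0x69, mem[0x1a]=0x1e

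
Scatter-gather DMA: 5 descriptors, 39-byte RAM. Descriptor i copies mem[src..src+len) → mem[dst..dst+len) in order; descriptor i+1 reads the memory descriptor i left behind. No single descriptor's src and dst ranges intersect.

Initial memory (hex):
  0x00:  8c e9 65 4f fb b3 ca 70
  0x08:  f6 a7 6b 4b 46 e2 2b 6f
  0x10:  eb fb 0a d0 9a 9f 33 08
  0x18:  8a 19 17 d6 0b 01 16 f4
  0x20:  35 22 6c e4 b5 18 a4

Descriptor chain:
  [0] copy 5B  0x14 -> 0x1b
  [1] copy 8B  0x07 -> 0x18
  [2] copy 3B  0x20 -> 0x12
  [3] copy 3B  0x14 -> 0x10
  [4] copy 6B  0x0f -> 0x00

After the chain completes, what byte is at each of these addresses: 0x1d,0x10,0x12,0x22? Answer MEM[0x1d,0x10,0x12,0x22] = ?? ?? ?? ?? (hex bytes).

[0] 0x14->0x1b len=5 : 9a 9f 33 08 8a
[1] 0x07->0x18 len=8 : 70 f6 a7 6b 4b 46 e2 2b
[2] 0x20->0x12 len=3 : 35 22 6c
[3] 0x14->0x10 len=3 : 6c 9f 33
[4] 0x0f->0x00 len=6 : 6f 6c 9f 33 22 6c
query mem[0x1d]=0x46, mem[0x10]=0x6c, mem[0x12]=0x33, mem[0x22]=0x6c

MEM[0x1d,0x10,0x12,0x22] = 46 6c 33 6c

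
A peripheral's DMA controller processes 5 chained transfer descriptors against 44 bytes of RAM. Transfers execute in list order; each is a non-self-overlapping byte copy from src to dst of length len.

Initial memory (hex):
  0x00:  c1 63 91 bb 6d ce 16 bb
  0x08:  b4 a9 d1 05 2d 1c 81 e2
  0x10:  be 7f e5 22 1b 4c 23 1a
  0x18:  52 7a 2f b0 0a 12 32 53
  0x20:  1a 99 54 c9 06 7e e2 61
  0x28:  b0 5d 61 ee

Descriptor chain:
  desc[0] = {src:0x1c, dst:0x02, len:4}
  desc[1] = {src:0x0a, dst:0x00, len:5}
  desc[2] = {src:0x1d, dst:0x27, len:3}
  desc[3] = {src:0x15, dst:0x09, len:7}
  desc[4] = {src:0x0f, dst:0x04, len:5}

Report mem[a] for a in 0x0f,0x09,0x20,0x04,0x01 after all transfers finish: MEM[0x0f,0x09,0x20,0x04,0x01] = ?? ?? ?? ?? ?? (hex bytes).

MEM[0x0f,0x09,0x20,0x04,0x01] = b0 4c 1a b0 05

#0 dst[0x02+4] := {0x0a,0x12,0x32,0x53}
#1 dst[0x00+5] := {0xd1,0x05,0x2d,0x1c,0x81}
#2 dst[0x27+3] := {0x12,0x32,0x53}
#3 dst[0x09+7] := {0x4c,0x23,0x1a,0x52,0x7a,0x2f,0xb0}
#4 dst[0x04+5] := {0xb0,0xbe,0x7f,0xe5,0x22}
query mem[0x0f]=0xb0, mem[0x09]=0x4c, mem[0x20]=0x1a, mem[0x04]=0xb0, mem[0x01]=0x05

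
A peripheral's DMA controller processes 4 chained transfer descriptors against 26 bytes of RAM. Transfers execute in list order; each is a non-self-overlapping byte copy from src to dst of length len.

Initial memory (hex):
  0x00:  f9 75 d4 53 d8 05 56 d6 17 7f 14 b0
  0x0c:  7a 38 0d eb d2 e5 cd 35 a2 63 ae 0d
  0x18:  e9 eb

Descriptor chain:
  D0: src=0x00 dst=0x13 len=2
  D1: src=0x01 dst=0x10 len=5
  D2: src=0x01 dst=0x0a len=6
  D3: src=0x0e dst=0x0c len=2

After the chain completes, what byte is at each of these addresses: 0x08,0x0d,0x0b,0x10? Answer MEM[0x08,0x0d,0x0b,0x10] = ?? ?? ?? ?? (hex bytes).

MEM[0x08,0x0d,0x0b,0x10] = 17 56 d4 75

[0] 0x00->0x13 len=2 : f9 75
[1] 0x01->0x10 len=5 : 75 d4 53 d8 05
[2] 0x01->0x0a len=6 : 75 d4 53 d8 05 56
[3] 0x0e->0x0c len=2 : 05 56
query mem[0x08]=0x17, mem[0x0d]=0x56, mem[0x0b]=0xd4, mem[0x10]=0x75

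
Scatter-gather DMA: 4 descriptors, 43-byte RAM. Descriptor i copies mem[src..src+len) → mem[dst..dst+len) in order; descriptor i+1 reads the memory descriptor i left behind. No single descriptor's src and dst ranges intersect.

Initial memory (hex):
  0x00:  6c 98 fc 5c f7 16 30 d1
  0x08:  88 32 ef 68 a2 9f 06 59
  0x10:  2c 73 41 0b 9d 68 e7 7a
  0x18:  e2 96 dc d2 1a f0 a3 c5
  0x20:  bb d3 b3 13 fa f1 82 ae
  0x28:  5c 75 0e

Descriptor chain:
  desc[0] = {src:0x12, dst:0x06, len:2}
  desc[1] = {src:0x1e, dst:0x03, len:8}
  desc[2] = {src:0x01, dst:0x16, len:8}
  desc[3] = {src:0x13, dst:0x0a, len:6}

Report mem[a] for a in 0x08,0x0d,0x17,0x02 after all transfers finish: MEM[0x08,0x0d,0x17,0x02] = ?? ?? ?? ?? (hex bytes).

MEM[0x08,0x0d,0x17,0x02] = 13 98 fc fc

D0: mem[0x06..0x07] <- [41 0b]
D1: mem[0x03..0x0a] <- [a3 c5 bb d3 b3 13 fa f1]
D2: mem[0x16..0x1d] <- [98 fc a3 c5 bb d3 b3 13]
D3: mem[0x0a..0x0f] <- [0b 9d 68 98 fc a3]
query mem[0x08]=0x13, mem[0x0d]=0x98, mem[0x17]=0xfc, mem[0x02]=0xfc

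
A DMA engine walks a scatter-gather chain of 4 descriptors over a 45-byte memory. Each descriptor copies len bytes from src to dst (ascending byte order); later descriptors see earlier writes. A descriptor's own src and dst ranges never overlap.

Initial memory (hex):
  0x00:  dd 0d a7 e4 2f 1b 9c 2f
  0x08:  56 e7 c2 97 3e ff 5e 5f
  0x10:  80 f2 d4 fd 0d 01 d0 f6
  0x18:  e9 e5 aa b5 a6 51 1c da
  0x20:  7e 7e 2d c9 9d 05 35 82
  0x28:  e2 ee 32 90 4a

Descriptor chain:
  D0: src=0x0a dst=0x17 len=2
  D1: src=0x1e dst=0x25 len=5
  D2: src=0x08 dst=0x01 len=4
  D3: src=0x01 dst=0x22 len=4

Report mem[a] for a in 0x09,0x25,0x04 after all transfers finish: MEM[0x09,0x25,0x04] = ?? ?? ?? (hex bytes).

D0: mem[0x17..0x18] <- [c2 97]
D1: mem[0x25..0x29] <- [1c da 7e 7e 2d]
D2: mem[0x01..0x04] <- [56 e7 c2 97]
D3: mem[0x22..0x25] <- [56 e7 c2 97]
query mem[0x09]=0xe7, mem[0x25]=0x97, mem[0x04]=0x97

MEM[0x09,0x25,0x04] = e7 97 97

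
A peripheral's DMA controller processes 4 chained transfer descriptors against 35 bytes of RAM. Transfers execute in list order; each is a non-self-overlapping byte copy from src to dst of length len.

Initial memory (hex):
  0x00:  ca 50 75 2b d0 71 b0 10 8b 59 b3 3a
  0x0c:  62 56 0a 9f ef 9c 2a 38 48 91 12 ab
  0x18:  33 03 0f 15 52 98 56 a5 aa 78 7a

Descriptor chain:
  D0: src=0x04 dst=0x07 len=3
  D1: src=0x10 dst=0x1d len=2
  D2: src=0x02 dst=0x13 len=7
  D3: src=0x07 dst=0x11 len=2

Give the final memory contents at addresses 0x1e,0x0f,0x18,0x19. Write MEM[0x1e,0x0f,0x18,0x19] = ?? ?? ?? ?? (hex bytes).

D0: mem[0x07..0x09] <- [d0 71 b0]
D1: mem[0x1d..0x1e] <- [ef 9c]
D2: mem[0x13..0x19] <- [75 2b d0 71 b0 d0 71]
D3: mem[0x11..0x12] <- [d0 71]
query mem[0x1e]=0x9c, mem[0x0f]=0x9f, mem[0x18]=0xd0, mem[0x19]=0x71

MEM[0x1e,0x0f,0x18,0x19] = 9c 9f d0 71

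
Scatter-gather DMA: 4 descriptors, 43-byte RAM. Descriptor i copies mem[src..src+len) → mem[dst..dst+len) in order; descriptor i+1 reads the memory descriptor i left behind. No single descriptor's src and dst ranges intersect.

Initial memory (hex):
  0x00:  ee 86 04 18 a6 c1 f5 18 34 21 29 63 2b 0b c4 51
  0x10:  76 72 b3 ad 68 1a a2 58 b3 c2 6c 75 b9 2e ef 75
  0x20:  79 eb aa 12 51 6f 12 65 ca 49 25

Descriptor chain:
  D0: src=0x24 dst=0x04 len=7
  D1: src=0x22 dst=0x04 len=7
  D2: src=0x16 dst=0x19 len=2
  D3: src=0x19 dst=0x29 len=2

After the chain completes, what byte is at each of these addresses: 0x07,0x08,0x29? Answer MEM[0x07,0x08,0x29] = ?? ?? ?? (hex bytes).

MEM[0x07,0x08,0x29] = 6f 12 a2

  after D0: wrote 7B at 0x04 = 516f1265ca4925
  after D1: wrote 7B at 0x04 = aa12516f1265ca
  after D2: wrote 2B at 0x19 = a258
  after D3: wrote 2B at 0x29 = a258
query mem[0x07]=0x6f, mem[0x08]=0x12, mem[0x29]=0xa2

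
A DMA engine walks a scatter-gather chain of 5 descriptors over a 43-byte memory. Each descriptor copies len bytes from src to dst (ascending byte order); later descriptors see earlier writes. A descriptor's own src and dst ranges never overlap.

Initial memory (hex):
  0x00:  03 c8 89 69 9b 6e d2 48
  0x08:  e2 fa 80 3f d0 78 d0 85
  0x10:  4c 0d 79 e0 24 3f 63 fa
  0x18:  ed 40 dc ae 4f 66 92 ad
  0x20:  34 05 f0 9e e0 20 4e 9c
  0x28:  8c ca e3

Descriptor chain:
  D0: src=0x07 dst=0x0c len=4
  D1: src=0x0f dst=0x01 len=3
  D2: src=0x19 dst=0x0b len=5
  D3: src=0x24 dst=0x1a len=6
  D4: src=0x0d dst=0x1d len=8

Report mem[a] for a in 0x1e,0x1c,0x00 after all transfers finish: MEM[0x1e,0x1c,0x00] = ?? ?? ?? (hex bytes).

  after D0: wrote 4B at 0x0c = 48e2fa80
  after D1: wrote 3B at 0x01 = 804c0d
  after D2: wrote 5B at 0x0b = 40dcae4f66
  after D3: wrote 6B at 0x1a = e0204e9c8cca
  after D4: wrote 8B at 0x1d = ae4f664c0d79e024
query mem[0x1e]=0x4f, mem[0x1c]=0x4e, mem[0x00]=0x03

MEM[0x1e,0x1c,0x00] = 4f 4e 03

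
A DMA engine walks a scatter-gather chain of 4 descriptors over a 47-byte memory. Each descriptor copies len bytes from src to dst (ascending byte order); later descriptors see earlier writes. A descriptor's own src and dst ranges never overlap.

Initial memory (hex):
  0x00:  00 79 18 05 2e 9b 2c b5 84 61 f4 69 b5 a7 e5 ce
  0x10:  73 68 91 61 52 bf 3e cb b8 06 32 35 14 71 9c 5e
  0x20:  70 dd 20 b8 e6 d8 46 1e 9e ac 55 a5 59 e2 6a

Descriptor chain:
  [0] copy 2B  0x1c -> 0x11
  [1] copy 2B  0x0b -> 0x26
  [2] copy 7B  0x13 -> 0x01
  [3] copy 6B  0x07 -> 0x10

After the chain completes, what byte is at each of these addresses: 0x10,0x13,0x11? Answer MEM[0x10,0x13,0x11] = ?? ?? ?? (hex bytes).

  after D0: wrote 2B at 0x11 = 1471
  after D1: wrote 2B at 0x26 = 69b5
  after D2: wrote 7B at 0x01 = 6152bf3ecbb806
  after D3: wrote 6B at 0x10 = 068461f469b5
query mem[0x10]=0x06, mem[0x13]=0xf4, mem[0x11]=0x84

MEM[0x10,0x13,0x11] = 06 f4 84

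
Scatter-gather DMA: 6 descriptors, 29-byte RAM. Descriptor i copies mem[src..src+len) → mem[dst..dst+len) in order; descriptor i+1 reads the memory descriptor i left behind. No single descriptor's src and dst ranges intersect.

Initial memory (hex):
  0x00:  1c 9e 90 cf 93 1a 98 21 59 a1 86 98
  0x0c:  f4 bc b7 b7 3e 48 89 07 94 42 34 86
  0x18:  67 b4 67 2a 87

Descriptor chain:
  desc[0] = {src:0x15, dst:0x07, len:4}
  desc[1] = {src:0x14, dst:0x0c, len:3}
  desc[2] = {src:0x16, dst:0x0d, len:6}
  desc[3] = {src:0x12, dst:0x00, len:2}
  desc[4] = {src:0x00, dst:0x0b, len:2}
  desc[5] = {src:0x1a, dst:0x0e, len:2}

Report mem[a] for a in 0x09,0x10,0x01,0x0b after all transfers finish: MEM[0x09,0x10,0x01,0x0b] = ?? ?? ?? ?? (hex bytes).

D0: mem[0x07..0x0a] <- [42 34 86 67]
D1: mem[0x0c..0x0e] <- [94 42 34]
D2: mem[0x0d..0x12] <- [34 86 67 b4 67 2a]
D3: mem[0x00..0x01] <- [2a 07]
D4: mem[0x0b..0x0c] <- [2a 07]
D5: mem[0x0e..0x0f] <- [67 2a]
query mem[0x09]=0x86, mem[0x10]=0xb4, mem[0x01]=0x07, mem[0x0b]=0x2a

MEM[0x09,0x10,0x01,0x0b] = 86 b4 07 2a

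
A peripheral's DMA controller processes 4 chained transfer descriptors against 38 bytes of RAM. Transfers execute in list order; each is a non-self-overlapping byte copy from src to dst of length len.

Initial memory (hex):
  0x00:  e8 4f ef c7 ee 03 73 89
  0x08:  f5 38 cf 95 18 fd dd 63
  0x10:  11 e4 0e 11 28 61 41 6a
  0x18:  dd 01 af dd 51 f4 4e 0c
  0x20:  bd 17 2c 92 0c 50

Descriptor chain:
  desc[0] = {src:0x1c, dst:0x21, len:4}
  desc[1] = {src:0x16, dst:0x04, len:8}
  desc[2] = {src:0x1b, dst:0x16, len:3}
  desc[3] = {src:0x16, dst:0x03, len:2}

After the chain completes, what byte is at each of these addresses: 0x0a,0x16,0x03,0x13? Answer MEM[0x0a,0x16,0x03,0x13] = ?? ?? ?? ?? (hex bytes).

D0: mem[0x21..0x24] <- [51 f4 4e 0c]
D1: mem[0x04..0x0b] <- [41 6a dd 01 af dd 51 f4]
D2: mem[0x16..0x18] <- [dd 51 f4]
D3: mem[0x03..0x04] <- [dd 51]
query mem[0x0a]=0x51, mem[0x16]=0xdd, mem[0x03]=0xdd, mem[0x13]=0x11

MEM[0x0a,0x16,0x03,0x13] = 51 dd dd 11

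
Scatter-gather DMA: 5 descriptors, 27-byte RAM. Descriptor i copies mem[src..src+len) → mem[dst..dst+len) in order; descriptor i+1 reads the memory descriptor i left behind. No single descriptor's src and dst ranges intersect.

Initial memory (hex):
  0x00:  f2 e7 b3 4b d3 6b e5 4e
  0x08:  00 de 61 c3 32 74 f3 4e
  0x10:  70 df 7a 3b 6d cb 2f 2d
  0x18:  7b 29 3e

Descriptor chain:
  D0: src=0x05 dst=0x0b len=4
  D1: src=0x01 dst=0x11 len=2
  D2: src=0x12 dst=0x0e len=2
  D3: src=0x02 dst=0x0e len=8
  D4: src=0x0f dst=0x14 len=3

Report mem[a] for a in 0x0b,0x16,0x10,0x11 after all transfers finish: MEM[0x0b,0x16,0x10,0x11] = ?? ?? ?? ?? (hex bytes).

MEM[0x0b,0x16,0x10,0x11] = 6b 6b d3 6b

#0 dst[0x0b+4] := {0x6b,0xe5,0x4e,0x00}
#1 dst[0x11+2] := {0xe7,0xb3}
#2 dst[0x0e+2] := {0xb3,0x3b}
#3 dst[0x0e+8] := {0xb3,0x4b,0xd3,0x6b,0xe5,0x4e,0x00,0xde}
#4 dst[0x14+3] := {0x4b,0xd3,0x6b}
query mem[0x0b]=0x6b, mem[0x16]=0x6b, mem[0x10]=0xd3, mem[0x11]=0x6b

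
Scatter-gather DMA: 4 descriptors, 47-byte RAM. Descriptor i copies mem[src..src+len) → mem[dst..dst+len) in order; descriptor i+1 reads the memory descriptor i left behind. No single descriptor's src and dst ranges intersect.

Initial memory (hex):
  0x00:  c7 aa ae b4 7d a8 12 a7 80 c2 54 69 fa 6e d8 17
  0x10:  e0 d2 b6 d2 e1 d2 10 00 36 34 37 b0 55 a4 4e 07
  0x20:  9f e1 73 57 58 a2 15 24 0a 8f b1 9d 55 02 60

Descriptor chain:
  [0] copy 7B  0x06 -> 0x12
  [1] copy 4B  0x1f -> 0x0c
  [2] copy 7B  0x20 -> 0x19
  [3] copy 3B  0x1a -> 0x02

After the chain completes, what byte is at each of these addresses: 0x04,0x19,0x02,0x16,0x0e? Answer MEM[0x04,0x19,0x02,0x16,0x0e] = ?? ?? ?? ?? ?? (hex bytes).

MEM[0x04,0x19,0x02,0x16,0x0e] = 57 9f e1 54 e1

[0] 0x06->0x12 len=7 : 12 a7 80 c2 54 69 fa
[1] 0x1f->0x0c len=4 : 07 9f e1 73
[2] 0x20->0x19 len=7 : 9f e1 73 57 58 a2 15
[3] 0x1a->0x02 len=3 : e1 73 57
query mem[0x04]=0x57, mem[0x19]=0x9f, mem[0x02]=0xe1, mem[0x16]=0x54, mem[0x0e]=0xe1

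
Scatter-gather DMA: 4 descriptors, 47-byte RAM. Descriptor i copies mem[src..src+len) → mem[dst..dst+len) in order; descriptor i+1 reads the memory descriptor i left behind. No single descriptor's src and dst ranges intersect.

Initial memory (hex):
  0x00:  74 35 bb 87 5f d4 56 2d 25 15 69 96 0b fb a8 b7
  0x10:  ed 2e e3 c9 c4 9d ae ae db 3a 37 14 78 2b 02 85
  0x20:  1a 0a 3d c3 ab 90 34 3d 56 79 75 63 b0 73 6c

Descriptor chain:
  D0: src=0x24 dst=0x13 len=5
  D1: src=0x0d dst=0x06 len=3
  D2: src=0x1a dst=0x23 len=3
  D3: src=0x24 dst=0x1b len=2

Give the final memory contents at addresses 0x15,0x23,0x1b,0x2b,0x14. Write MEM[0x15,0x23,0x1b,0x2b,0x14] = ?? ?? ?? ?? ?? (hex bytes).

MEM[0x15,0x23,0x1b,0x2b,0x14] = 34 37 14 63 90

#0 dst[0x13+5] := {0xab,0x90,0x34,0x3d,0x56}
#1 dst[0x06+3] := {0xfb,0xa8,0xb7}
#2 dst[0x23+3] := {0x37,0x14,0x78}
#3 dst[0x1b+2] := {0x14,0x78}
query mem[0x15]=0x34, mem[0x23]=0x37, mem[0x1b]=0x14, mem[0x2b]=0x63, mem[0x14]=0x90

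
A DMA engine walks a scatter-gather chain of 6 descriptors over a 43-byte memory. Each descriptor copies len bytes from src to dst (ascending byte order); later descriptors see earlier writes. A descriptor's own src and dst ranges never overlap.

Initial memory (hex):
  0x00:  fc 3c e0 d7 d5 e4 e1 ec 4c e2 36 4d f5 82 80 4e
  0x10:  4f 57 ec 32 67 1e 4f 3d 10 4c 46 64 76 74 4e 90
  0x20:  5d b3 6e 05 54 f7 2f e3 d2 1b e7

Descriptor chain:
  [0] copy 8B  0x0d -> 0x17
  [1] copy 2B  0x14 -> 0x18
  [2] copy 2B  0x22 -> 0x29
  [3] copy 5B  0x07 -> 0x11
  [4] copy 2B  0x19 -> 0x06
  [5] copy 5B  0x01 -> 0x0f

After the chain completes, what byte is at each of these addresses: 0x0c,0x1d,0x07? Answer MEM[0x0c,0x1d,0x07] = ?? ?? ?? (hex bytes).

MEM[0x0c,0x1d,0x07] = f5 32 4f

D0: mem[0x17..0x1e] <- [82 80 4e 4f 57 ec 32 67]
D1: mem[0x18..0x19] <- [67 1e]
D2: mem[0x29..0x2a] <- [6e 05]
D3: mem[0x11..0x15] <- [ec 4c e2 36 4d]
D4: mem[0x06..0x07] <- [1e 4f]
D5: mem[0x0f..0x13] <- [3c e0 d7 d5 e4]
query mem[0x0c]=0xf5, mem[0x1d]=0x32, mem[0x07]=0x4f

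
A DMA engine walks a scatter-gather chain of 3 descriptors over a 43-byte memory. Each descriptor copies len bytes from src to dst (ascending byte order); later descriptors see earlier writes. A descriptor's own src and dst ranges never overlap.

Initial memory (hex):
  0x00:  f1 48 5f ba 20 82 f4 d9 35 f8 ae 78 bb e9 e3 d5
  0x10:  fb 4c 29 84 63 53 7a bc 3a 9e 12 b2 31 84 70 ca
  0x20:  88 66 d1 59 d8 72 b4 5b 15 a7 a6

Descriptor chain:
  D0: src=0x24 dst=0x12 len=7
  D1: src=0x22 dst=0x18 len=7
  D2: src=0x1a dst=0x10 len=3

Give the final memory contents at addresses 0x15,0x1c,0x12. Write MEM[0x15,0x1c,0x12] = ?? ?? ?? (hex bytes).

  after D0: wrote 7B at 0x12 = d872b45b15a7a6
  after D1: wrote 7B at 0x18 = d159d872b45b15
  after D2: wrote 3B at 0x10 = d872b4
query mem[0x15]=0x5b, mem[0x1c]=0xb4, mem[0x12]=0xb4

MEM[0x15,0x1c,0x12] = 5b b4 b4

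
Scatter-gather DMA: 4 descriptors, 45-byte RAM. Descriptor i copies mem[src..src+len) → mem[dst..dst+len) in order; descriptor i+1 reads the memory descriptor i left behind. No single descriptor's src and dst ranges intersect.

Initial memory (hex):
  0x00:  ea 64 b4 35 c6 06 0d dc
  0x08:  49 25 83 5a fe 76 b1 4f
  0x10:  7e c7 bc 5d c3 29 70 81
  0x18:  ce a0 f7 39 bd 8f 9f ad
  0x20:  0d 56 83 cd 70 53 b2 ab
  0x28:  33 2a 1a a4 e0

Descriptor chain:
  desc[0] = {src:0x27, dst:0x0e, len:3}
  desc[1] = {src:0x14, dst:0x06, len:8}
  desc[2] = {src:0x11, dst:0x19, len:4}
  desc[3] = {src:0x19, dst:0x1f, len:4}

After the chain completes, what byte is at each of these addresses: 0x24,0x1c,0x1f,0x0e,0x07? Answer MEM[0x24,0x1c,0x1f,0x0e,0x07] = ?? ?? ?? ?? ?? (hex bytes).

MEM[0x24,0x1c,0x1f,0x0e,0x07] = 70 c3 c7 ab 29

  after D0: wrote 3B at 0x0e = ab332a
  after D1: wrote 8B at 0x06 = c3297081cea0f739
  after D2: wrote 4B at 0x19 = c7bc5dc3
  after D3: wrote 4B at 0x1f = c7bc5dc3
query mem[0x24]=0x70, mem[0x1c]=0xc3, mem[0x1f]=0xc7, mem[0x0e]=0xab, mem[0x07]=0x29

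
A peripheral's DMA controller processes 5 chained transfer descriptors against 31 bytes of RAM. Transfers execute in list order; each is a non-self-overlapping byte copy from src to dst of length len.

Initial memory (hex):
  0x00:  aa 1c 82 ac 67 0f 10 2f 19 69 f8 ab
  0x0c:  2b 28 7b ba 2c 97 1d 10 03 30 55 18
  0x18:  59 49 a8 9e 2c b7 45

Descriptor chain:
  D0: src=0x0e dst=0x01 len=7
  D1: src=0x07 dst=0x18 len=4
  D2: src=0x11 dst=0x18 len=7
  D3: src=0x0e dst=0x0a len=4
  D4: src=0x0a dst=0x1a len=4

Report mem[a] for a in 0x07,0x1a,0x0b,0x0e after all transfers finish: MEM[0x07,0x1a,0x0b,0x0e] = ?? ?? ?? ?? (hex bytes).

[0] 0x0e->0x01 len=7 : 7b ba 2c 97 1d 10 03
[1] 0x07->0x18 len=4 : 03 19 69 f8
[2] 0x11->0x18 len=7 : 97 1d 10 03 30 55 18
[3] 0x0e->0x0a len=4 : 7b ba 2c 97
[4] 0x0a->0x1a len=4 : 7b ba 2c 97
query mem[0x07]=0x03, mem[0x1a]=0x7b, mem[0x0b]=0xba, mem[0x0e]=0x7b

MEM[0x07,0x1a,0x0b,0x0e] = 03 7b ba 7b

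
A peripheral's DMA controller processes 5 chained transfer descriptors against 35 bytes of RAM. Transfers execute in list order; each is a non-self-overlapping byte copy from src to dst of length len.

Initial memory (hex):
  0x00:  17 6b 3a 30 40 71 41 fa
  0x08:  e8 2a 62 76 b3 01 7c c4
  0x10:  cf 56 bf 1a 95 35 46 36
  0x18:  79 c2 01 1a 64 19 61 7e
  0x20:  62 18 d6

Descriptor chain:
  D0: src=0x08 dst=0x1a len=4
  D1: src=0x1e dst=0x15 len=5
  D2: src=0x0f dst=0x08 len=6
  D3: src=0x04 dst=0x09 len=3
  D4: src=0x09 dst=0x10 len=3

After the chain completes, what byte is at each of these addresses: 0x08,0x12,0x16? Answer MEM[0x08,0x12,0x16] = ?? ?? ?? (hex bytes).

MEM[0x08,0x12,0x16] = c4 41 7e

D0: mem[0x1a..0x1d] <- [e8 2a 62 76]
D1: mem[0x15..0x19] <- [61 7e 62 18 d6]
D2: mem[0x08..0x0d] <- [c4 cf 56 bf 1a 95]
D3: mem[0x09..0x0b] <- [40 71 41]
D4: mem[0x10..0x12] <- [40 71 41]
query mem[0x08]=0xc4, mem[0x12]=0x41, mem[0x16]=0x7e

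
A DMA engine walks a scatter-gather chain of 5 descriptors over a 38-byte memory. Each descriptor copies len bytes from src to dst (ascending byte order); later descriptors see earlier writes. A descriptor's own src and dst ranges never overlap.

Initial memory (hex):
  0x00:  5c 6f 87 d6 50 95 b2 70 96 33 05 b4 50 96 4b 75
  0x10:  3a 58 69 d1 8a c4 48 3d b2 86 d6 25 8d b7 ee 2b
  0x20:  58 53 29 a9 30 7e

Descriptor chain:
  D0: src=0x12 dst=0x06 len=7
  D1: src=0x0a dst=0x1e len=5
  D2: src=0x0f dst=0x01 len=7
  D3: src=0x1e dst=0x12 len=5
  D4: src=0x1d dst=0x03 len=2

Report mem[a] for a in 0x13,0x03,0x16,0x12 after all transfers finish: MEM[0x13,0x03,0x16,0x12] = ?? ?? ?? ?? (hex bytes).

MEM[0x13,0x03,0x16,0x12] = 3d b7 4b 48

  after D0: wrote 7B at 0x06 = 69d18ac4483db2
  after D1: wrote 5B at 0x1e = 483db2964b
  after D2: wrote 7B at 0x01 = 753a5869d18ac4
  after D3: wrote 5B at 0x12 = 483db2964b
  after D4: wrote 2B at 0x03 = b748
query mem[0x13]=0x3d, mem[0x03]=0xb7, mem[0x16]=0x4b, mem[0x12]=0x48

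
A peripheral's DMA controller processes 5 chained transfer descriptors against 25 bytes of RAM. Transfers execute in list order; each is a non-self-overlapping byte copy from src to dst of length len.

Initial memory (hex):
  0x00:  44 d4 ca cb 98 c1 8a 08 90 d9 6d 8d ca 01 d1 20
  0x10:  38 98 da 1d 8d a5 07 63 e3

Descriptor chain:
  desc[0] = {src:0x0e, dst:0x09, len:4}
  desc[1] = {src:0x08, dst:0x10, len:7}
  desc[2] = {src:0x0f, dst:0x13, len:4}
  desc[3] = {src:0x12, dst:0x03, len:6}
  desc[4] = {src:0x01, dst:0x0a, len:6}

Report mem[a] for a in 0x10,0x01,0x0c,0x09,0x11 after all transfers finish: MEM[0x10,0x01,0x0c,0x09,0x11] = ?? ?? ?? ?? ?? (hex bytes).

MEM[0x10,0x01,0x0c,0x09,0x11] = 90 d4 20 d1 d1

[0] 0x0e->0x09 len=4 : d1 20 38 98
[1] 0x08->0x10 len=7 : 90 d1 20 38 98 01 d1
[2] 0x0f->0x13 len=4 : 20 90 d1 20
[3] 0x12->0x03 len=6 : 20 20 90 d1 20 63
[4] 0x01->0x0a len=6 : d4 ca 20 20 90 d1
query mem[0x10]=0x90, mem[0x01]=0xd4, mem[0x0c]=0x20, mem[0x09]=0xd1, mem[0x11]=0xd1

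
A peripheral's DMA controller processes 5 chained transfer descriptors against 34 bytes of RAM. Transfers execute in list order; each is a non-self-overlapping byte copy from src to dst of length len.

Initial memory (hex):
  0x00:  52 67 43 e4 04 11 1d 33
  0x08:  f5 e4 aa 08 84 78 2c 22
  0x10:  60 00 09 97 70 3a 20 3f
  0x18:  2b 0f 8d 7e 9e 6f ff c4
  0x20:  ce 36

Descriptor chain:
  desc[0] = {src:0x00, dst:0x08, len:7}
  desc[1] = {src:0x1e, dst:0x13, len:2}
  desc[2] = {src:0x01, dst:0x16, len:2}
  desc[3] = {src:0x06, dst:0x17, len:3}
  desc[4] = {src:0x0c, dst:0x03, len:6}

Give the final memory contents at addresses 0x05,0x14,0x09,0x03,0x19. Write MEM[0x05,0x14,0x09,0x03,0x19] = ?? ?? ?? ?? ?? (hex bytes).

MEM[0x05,0x14,0x09,0x03,0x19] = 1d c4 67 04 52

[0] 0x00->0x08 len=7 : 52 67 43 e4 04 11 1d
[1] 0x1e->0x13 len=2 : ff c4
[2] 0x01->0x16 len=2 : 67 43
[3] 0x06->0x17 len=3 : 1d 33 52
[4] 0x0c->0x03 len=6 : 04 11 1d 22 60 00
query mem[0x05]=0x1d, mem[0x14]=0xc4, mem[0x09]=0x67, mem[0x03]=0x04, mem[0x19]=0x52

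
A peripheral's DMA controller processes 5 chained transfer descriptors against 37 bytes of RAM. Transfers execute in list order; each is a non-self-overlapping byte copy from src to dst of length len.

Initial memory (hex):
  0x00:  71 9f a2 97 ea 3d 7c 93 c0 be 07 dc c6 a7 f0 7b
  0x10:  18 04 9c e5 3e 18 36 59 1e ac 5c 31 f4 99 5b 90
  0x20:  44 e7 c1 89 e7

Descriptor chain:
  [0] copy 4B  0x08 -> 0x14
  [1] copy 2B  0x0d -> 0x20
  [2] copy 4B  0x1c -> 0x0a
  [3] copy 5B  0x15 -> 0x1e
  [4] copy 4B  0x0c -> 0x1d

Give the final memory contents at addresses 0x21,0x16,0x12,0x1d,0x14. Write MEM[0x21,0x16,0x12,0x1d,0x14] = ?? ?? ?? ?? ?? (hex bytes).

MEM[0x21,0x16,0x12,0x1d,0x14] = 1e 07 9c 5b c0

#0 dst[0x14+4] := {0xc0,0xbe,0x07,0xdc}
#1 dst[0x20+2] := {0xa7,0xf0}
#2 dst[0x0a+4] := {0xf4,0x99,0x5b,0x90}
#3 dst[0x1e+5] := {0xbe,0x07,0xdc,0x1e,0xac}
#4 dst[0x1d+4] := {0x5b,0x90,0xf0,0x7b}
query mem[0x21]=0x1e, mem[0x16]=0x07, mem[0x12]=0x9c, mem[0x1d]=0x5b, mem[0x14]=0xc0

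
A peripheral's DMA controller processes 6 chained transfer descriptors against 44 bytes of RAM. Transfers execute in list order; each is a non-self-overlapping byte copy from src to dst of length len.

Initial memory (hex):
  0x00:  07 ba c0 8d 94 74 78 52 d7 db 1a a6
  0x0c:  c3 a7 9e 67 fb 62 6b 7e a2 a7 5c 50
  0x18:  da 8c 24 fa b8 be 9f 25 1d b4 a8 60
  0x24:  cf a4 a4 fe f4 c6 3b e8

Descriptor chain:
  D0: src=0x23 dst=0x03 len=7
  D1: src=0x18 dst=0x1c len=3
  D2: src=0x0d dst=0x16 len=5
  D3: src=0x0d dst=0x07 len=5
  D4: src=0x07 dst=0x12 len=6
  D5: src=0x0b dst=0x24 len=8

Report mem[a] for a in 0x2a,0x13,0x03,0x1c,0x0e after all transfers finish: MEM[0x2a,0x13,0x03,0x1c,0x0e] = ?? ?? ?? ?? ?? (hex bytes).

D0: mem[0x03..0x09] <- [60 cf a4 a4 fe f4 c6]
D1: mem[0x1c..0x1e] <- [da 8c 24]
D2: mem[0x16..0x1a] <- [a7 9e 67 fb 62]
D3: mem[0x07..0x0b] <- [a7 9e 67 fb 62]
D4: mem[0x12..0x17] <- [a7 9e 67 fb 62 c3]
D5: mem[0x24..0x2b] <- [62 c3 a7 9e 67 fb 62 a7]
query mem[0x2a]=0x62, mem[0x13]=0x9e, mem[0x03]=0x60, mem[0x1c]=0xda, mem[0x0e]=0x9e

MEM[0x2a,0x13,0x03,0x1c,0x0e] = 62 9e 60 da 9e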